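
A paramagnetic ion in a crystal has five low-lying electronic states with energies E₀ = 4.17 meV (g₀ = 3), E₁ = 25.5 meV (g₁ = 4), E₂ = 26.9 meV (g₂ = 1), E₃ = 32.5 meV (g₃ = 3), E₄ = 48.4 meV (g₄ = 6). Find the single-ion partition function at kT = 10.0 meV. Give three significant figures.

Z = 2.52

Eᵢ/kT = 0.41700, 2.5500, 2.6900, 3.2500, 4.8400.
Z = Σ gᵢe^(−Eᵢ/kT) = 3·e^(−0.41700) + 4·e^(−2.5500) + 1·e^(−2.6900) + 3·e^(−3.2500) + 6·e^(−4.8400) = 1.9771 + 0.31233 + 0.067881 + 0.11632 + 0.047442 = 2.5211.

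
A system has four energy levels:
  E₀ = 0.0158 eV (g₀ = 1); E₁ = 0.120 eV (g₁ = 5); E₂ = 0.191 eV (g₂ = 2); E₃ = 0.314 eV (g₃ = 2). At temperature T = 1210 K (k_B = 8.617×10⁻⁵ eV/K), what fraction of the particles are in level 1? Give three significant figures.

k_BT = 8.617×10⁻⁵ × 1210 K = 0.10427 eV.
Eᵢ/kT = 0.15153, 1.1509, 1.8318, 3.0114.
Z = Σ gᵢe^(−Eᵢ/kT) = 1·e^(−0.15153) + 5·e^(−1.1509) + 2·e^(−1.8318) + 2·e^(−3.0114) = 0.85939 + 1.5818 + 0.32025 + 0.098445 = 2.8599.
P₁ = g₁ e^(−E₁/kT) / Z = 1.5818/2.8599 = 0.553.

0.553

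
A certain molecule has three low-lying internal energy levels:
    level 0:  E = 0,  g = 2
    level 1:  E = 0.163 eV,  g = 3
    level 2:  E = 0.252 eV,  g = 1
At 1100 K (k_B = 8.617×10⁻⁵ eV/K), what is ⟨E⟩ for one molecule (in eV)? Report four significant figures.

k_BT = 8.617×10⁻⁵ × 1100 K = 0.0947870 eV.
Eᵢ/kT = 0, 1.71965, 2.65859.
Z = Σ gᵢe^(−Eᵢ/kT) = 2·e^(−0) + 3·e^(−1.71965) + 1·e^(−2.65859) = 2.00000 + 0.537386 + 0.0700469 = 2.60743.
⟨E⟩ = Σ Eᵢ gᵢe^(−Eᵢ/kT) / Z = (0·2.00000 + 0.163·0.537386 + 0.252·0.0700469) / 2.60743 = 0.04036 eV.

0.04036 eV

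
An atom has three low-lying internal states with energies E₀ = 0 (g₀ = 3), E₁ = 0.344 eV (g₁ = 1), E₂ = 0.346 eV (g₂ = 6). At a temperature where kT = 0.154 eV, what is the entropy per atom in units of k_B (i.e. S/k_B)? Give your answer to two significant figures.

1.8

Eᵢ/kT = 0, 2.234, 2.247.
Z = Σ gᵢe^(−Eᵢ/kT) = 3·e^(−0) + 1·e^(−2.234) + 6·e^(−2.247) = 3.000 + 0.1071 + 0.6343 = 3.741.
⟨E⟩ = Σ EᵢPᵢ = 0.06851 eV.
S/k_B = ln Z + ⟨E⟩/kT = ln(3.741) + 0.06851/0.154 = 1.319 + 0.4449 = 1.8.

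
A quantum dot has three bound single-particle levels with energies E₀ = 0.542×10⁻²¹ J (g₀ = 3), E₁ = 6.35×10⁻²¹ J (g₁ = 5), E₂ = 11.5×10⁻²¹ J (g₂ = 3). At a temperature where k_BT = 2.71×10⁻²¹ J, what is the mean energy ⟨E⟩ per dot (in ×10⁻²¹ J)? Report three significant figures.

Eᵢ/kT = 0.20000, 2.3432, 4.2435.
Z = Σ gᵢe^(−Eᵢ/kT) = 3·e^(−0.20000) + 5·e^(−2.3432) + 3·e^(−4.2435) = 2.4562 + 0.48010 + 0.043072 = 2.9794.
⟨E⟩ = Σ Eᵢ gᵢe^(−Eᵢ/kT) / Z = (0.542·2.4562 + 6.35·0.48010 + 11.5·0.043072) / 2.9794 = 1.64 ×10⁻²¹ J.

1.64 ×10⁻²¹ J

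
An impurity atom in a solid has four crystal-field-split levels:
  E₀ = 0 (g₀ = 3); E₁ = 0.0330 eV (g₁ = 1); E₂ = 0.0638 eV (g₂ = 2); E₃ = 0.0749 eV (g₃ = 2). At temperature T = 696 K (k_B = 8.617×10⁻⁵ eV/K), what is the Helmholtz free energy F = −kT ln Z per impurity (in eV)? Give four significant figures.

k_BT = 8.617×10⁻⁵ × 696 K = 0.0599743 eV.
Eᵢ/kT = 0, 0.550236, 1.06379, 1.24887.
Z = Σ gᵢe^(−Eᵢ/kT) = 3·e^(−0) + 1·e^(−0.550236) + 2·e^(−1.06379) + 2·e^(−1.24887) = 3.00000 + 0.576814 + 0.690290 + 0.573657 = 4.84076.
F = −kT ln Z = −0.0599743 × ln(4.84076) = −0.0599743 × 1.57707 = -0.09458 eV.

-0.09458 eV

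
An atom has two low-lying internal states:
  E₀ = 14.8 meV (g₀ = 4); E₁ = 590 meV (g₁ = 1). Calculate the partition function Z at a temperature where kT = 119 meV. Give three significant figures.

Z = 3.54

Eᵢ/kT = 0.12437, 4.9580.
Z = Σ gᵢe^(−Eᵢ/kT) = 4·e^(−0.12437) + 1·e^(−4.9580) = 3.5322 + 0.0070270 = 3.5392.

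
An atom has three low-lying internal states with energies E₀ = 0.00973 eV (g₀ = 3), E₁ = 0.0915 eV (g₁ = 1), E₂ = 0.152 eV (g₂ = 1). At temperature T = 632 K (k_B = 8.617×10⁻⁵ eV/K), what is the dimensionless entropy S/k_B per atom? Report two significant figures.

1.4

k_BT = 8.617×10⁻⁵ × 632 K = 0.05446 eV.
Eᵢ/kT = 0.1787, 1.680, 2.791.
Z = Σ gᵢe^(−Eᵢ/kT) = 3·e^(−0.1787) + 1·e^(−1.680) + 1·e^(−2.791) = 2.509 + 0.1864 + 0.06136 = 2.757.
⟨E⟩ = Σ EᵢPᵢ = 0.01842 eV.
S/k_B = ln Z + ⟨E⟩/kT = ln(2.757) + 0.01842/0.05446 = 1.014 + 0.3382 = 1.4.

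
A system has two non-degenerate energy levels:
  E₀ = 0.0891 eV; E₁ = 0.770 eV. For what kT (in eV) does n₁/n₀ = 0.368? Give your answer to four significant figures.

n₁/n₀ = exp[−(E₁−E₀)/kT] = 0.368.
⇒ (E₁−E₀)/kT = ln(1/0.368) = ln(2.71739) = 0.999672.
kT = 0.6809 eV / 0.999672 = 0.6811 eV.

0.6811 eV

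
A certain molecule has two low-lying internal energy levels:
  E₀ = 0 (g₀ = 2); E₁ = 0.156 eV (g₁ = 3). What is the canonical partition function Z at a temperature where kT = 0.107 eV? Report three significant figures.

Eᵢ/kT = 0, 1.4579.
Z = Σ gᵢe^(−Eᵢ/kT) = 2·e^(−0) + 3·e^(−1.4579) = 2.0000 + 0.69817 = 2.6982.

Z = 2.70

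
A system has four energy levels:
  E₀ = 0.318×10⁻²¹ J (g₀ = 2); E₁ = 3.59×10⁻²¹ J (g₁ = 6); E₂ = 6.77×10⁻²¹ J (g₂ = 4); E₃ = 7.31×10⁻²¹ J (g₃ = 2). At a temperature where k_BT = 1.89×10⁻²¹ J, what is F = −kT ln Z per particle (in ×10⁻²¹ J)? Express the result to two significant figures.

-1.9 ×10⁻²¹ J

Eᵢ/kT = 0.1683, 1.899, 3.582, 3.868.
Z = Σ gᵢe^(−Eᵢ/kT) = 2·e^(−0.1683) + 6·e^(−1.899) + 4·e^(−3.582) + 2·e^(−3.868) = 1.690 + 0.8983 + 0.1113 + 0.04180 = 2.741.
F = −kT ln Z = −1.89 × ln(2.741) = −1.89 × 1.008 = -1.9 ×10⁻²¹ J.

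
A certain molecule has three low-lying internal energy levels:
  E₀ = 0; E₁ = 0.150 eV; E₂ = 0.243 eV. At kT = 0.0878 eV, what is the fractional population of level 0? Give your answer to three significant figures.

0.804

Eᵢ/kT = 0, 1.7084, 2.7677.
Z = Σ e^(−Eᵢ/kT) = e^(−0) + e^(−1.7084) + e^(−2.7677) = 1.0000 + 0.18116 + 0.062806 = 1.2440.
P₀ = e^(−E₀/kT) / Z = 1.0000/1.2440 = 0.804.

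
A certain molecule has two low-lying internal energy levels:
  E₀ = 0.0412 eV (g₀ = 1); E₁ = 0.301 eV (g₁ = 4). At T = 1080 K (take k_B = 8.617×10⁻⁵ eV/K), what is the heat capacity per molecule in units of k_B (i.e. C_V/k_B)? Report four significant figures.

k_BT = 8.617×10⁻⁵ × 1080 K = 0.0930636 eV.
Eᵢ/kT = 0.442708, 3.23435.
Z = Σ gᵢe^(−Eᵢ/kT) = 1·e^(−0.442708) + 4·e^(−3.23435) = 0.642295 + 0.157543 = 0.799838.
⟨E⟩ = 0.0923725 eV, ⟨E²⟩ = 0.0192087 eV².
C_V/k_B = (⟨E²⟩ − ⟨E⟩²)/(kT)² = (0.0192087 − 0.00853268)/0.00866083 = 1.233.

1.233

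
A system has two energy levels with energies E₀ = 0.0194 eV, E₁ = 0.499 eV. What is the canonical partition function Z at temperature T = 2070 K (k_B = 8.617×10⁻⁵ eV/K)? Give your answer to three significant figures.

Z = 0.958

k_BT = 8.617×10⁻⁵ × 2070 K = 0.17837 eV.
Eᵢ/kT = 0.10876, 2.7976.
Z = Σ e^(−Eᵢ/kT) = e^(−0.10876) + e^(−2.7976) = 0.89695 + 0.060956 = 0.95791.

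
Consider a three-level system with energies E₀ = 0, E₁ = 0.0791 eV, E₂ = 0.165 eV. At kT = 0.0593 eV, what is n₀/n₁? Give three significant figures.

3.80

n₀/n₁ = exp[−(E₀−E₁)/kT] = exp(−(-0.0791 eV)/(0.0593 eV)) = exp(1.3339) = 3.80.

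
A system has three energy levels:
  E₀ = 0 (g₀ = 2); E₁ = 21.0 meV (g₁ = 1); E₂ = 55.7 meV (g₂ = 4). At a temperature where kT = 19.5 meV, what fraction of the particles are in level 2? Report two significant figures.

0.089

Eᵢ/kT = 0, 1.077, 2.856.
Z = Σ gᵢe^(−Eᵢ/kT) = 2·e^(−0) + 1·e^(−1.077) + 4·e^(−2.856) = 2.000 + 0.3406 + 0.2300 = 2.571.
P₂ = g₂ e^(−E₂/kT) / Z = 0.2300/2.571 = 0.089.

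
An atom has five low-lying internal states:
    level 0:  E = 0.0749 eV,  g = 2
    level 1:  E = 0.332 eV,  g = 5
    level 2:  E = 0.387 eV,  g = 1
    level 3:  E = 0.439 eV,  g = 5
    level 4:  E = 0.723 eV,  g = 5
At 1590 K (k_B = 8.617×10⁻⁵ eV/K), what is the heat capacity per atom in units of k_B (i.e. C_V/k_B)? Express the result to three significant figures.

1.31

k_BT = 8.617×10⁻⁵ × 1590 K = 0.13701 eV.
Eᵢ/kT = 0.54668, 2.4232, 2.8246, 3.2041, 5.2770.
Z = Σ gᵢe^(−Eᵢ/kT) = 2·e^(−0.54668) + 5·e^(−2.4232) + 1·e^(−2.8246) + 5·e^(−3.2041) + 5·e^(−5.2770) = 1.1577 + 0.44319 + 0.059332 + 0.20298 + 0.025539 = 1.8887.
⟨E⟩ = 0.19293 eV, ⟨E²⟩ = 0.061788 eV².
C_V/k_B = (⟨E²⟩ − ⟨E⟩²)/(kT)² = (0.061788 − 0.037222)/0.018772 = 1.31.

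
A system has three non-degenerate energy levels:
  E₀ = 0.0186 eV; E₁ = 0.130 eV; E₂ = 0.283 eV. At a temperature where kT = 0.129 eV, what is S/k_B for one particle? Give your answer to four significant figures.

0.8436

Eᵢ/kT = 0.144186, 1.00775, 2.19380.
Z = Σ e^(−Eᵢ/kT) = e^(−0.144186) + e^(−1.00775) + e^(−2.19380) = 0.865727 + 0.365039 + 0.111492 = 1.34226.
⟨E⟩ = Σ EᵢPᵢ = 0.0708580 eV.
S/k_B = ln Z + ⟨E⟩/kT = ln(1.34226) + 0.0708580/0.129 = 0.294355 + 0.549287 = 0.8436.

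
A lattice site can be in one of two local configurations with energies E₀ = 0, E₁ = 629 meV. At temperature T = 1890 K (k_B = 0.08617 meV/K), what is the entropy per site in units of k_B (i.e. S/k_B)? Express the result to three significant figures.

k_BT = 0.08617 × 1890 K = 162.86 meV.
Eᵢ/kT = 0, 3.8622.
Z = Σ e^(−Eᵢ/kT) = e^(−0) + e^(−3.8622) = 1.0000 + 0.021022 = 1.0210.
⟨E⟩ = Σ EᵢPᵢ = 12.951 meV.
S/k_B = ln Z + ⟨E⟩/kT = ln(1.0210) + 12.951/162.86 = 0.020783 + 0.079522 = 0.100.

0.100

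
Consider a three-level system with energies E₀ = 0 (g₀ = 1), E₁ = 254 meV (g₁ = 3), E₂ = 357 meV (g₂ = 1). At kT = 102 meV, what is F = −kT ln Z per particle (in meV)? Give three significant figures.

-25.1 meV

Eᵢ/kT = 0, 2.4902, 3.5000.
Z = Σ gᵢe^(−Eᵢ/kT) = 1·e^(−0) + 3·e^(−2.4902) + 1·e^(−3.5000) = 1.0000 + 0.24868 + 0.030197 = 1.2789.
F = −kT ln Z = −102 × ln(1.2789) = −102 × 0.24600 = -25.1 meV.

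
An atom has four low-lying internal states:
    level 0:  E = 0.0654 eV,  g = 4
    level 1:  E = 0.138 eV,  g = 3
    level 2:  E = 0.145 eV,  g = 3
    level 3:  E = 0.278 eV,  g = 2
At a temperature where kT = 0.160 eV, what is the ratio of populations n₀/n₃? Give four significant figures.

7.553

n₀/n₃ = (g₀/g₃) exp[−(E₀−E₃)/kT] = (4/2) × exp(−(-0.2126 eV)/(0.160 eV)) = (4/2) × exp(1.32875) = 7.553.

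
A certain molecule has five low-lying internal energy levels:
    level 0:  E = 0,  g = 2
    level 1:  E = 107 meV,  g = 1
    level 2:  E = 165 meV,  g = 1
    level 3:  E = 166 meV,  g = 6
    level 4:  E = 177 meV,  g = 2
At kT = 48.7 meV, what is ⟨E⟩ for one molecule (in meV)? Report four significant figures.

24.94 meV

Eᵢ/kT = 0, 2.19713, 3.38809, 3.40862, 3.63450.
Z = Σ gᵢe^(−Eᵢ/kT) = 2·e^(−0) + 1·e^(−2.19713) + 1·e^(−3.38809) + 6·e^(−3.40862) + 2·e^(−3.63450) = 2.00000 + 0.111122 + 0.0337731 + 0.198521 + 0.0527943 = 2.39621.
⟨E⟩ = Σ Eᵢ gᵢe^(−Eᵢ/kT) / Z = (0·2.00000 + 107·0.111122 + 165·0.0337731 + 166·0.198521 + 177·0.0527943) / 2.39621 = 24.94 meV.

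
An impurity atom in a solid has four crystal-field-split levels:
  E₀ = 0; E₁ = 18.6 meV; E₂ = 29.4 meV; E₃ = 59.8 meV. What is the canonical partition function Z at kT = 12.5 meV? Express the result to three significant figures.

Z = 1.33

Eᵢ/kT = 0, 1.4880, 2.3520, 4.7840.
Z = Σ e^(−Eᵢ/kT) = e^(−0) + e^(−1.4880) + e^(−2.3520) + e^(−4.7840) = 1.0000 + 0.22582 + 0.095179 + 0.0083625 = 1.3294.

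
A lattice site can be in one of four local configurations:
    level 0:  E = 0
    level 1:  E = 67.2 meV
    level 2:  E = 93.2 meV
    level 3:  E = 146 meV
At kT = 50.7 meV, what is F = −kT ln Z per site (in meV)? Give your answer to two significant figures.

-20 meV

Eᵢ/kT = 0, 1.325, 1.838, 2.880.
Z = Σ e^(−Eᵢ/kT) = e^(−0) + e^(−1.325) + e^(−1.838) + e^(−2.880) = 1.000 + 0.2658 + 0.1591 + 0.05613 = 1.481.
F = −kT ln Z = −50.7 × ln(1.481) = −50.7 × 0.3927 = -20 meV.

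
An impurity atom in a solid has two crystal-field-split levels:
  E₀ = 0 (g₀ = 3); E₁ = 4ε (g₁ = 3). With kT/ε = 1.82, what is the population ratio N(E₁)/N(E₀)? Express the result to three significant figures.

0.111

n₁/n₀ = (g₁/g₀) exp[−(E₁−E₀)/kT] = (3/3) × exp(−(4ε)/(1.82ε)) = (3/3) × exp(-2.1978) = 0.111.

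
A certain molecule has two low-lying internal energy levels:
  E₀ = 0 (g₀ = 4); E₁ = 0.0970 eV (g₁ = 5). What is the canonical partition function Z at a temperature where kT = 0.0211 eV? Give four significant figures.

Eᵢ/kT = 0, 4.59716.
Z = Σ gᵢe^(−Eᵢ/kT) = 4·e^(−0) + 5·e^(−4.59716) = 4.00000 + 0.0504021 = 4.05040.

Z = 4.050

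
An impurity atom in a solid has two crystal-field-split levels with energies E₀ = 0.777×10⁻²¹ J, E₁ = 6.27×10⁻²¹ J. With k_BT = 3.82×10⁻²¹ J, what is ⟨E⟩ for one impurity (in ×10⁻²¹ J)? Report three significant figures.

Eᵢ/kT = 0.20340, 1.6414.
Z = Σ e^(−Eᵢ/kT) = e^(−0.20340) + e^(−1.6414) = 0.81595 + 0.19371 = 1.0097.
⟨E⟩ = Σ Eᵢ e^(−Eᵢ/kT) / Z = (0.777·0.81595 + 6.27·0.19371) / 1.0097 = 1.83 ×10⁻²¹ J.

1.83 ×10⁻²¹ J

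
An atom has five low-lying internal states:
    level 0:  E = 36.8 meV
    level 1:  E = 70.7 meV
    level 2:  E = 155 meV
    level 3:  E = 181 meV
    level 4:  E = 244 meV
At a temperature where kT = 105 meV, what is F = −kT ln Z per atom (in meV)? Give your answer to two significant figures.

-57 meV

Eᵢ/kT = 0.3505, 0.6733, 1.476, 1.724, 2.324.
Z = Σ e^(−Eᵢ/kT) = e^(−0.3505) + e^(−0.6733) + e^(−1.476) + e^(−1.724) + e^(−2.324) = 0.7043 + 0.5100 + 0.2286 + 0.1784 + 0.09788 = 1.719.
F = −kT ln Z = −105 × ln(1.719) = −105 × 0.5417 = -57 meV.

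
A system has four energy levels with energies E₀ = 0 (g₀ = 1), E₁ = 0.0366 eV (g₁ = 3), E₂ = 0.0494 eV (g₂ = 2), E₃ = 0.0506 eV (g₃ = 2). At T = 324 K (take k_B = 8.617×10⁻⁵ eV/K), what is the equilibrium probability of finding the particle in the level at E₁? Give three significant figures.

0.327

k_BT = 8.617×10⁻⁵ × 324 K = 0.027919 eV.
Eᵢ/kT = 0, 1.3109, 1.7694, 1.8124.
Z = Σ gᵢe^(−Eᵢ/kT) = 1·e^(−0) + 3·e^(−1.3109) + 2·e^(−1.7694) + 2·e^(−1.8124) = 1.0000 + 0.80873 + 0.34087 + 0.32652 = 2.4761.
P₁ = g₁ e^(−E₁/kT) / Z = 0.80873/2.4761 = 0.327.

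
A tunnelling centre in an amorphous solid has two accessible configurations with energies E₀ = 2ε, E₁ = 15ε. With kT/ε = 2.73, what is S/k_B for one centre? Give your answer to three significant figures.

Eᵢ/kT = 0.73260, 5.4945.
Z = Σ e^(−Eᵢ/kT) = e^(−0.73260) + e^(−5.4945) = 0.48066 + 0.0041093 = 0.48477.
⟨E⟩ = Σ EᵢPᵢ = 2.1102 ε.
S/k_B = ln Z + ⟨E⟩/kT = ln(0.48477) + 2.1102/2.73 = -0.72408 + 0.77297 = 0.0489.

0.0489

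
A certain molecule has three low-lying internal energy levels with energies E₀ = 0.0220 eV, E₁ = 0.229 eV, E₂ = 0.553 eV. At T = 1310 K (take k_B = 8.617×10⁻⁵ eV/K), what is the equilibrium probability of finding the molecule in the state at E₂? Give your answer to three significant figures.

0.00775

k_BT = 8.617×10⁻⁵ × 1310 K = 0.11288 eV.
Eᵢ/kT = 0.19490, 2.0287, 4.8990.
Z = Σ e^(−Eᵢ/kT) = e^(−0.19490) + e^(−2.0287) + e^(−4.8990) = 0.82292 + 0.13151 + 0.0074540 = 0.96188.
P₂ = e^(−E₂/kT) / Z = 0.0074540/0.96188 = 0.00775.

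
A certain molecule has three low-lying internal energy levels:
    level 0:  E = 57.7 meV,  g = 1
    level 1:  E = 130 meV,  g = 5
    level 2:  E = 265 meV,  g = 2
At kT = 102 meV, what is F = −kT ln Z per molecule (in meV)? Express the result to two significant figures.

-76 meV

Eᵢ/kT = 0.5657, 1.275, 2.598.
Z = Σ gᵢe^(−Eᵢ/kT) = 1·e^(−0.5657) + 5·e^(−1.275) + 2·e^(−2.598) = 0.5680 + 1.397 + 0.1488 = 2.114.
F = −kT ln Z = −102 × ln(2.114) = −102 × 0.7486 = -76 meV.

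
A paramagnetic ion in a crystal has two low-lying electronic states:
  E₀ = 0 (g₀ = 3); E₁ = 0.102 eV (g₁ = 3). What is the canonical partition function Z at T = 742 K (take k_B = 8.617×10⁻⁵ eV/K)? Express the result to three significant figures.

k_BT = 8.617×10⁻⁵ × 742 K = 0.063938 eV.
Eᵢ/kT = 0, 1.5953.
Z = Σ gᵢe^(−Eᵢ/kT) = 3·e^(−0) + 3·e^(−1.5953) = 3.0000 + 0.60854 = 3.6085.

Z = 3.61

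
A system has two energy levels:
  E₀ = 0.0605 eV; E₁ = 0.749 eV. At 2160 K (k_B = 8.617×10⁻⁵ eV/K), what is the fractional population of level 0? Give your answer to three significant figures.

k_BT = 8.617×10⁻⁵ × 2160 K = 0.18613 eV.
Eᵢ/kT = 0.32504, 4.0241.
Z = Σ e^(−Eᵢ/kT) = e^(−0.32504) + e^(−4.0241) = 0.72250 + 0.017880 = 0.74038.
P₀ = e^(−E₀/kT) / Z = 0.72250/0.74038 = 0.976.

0.976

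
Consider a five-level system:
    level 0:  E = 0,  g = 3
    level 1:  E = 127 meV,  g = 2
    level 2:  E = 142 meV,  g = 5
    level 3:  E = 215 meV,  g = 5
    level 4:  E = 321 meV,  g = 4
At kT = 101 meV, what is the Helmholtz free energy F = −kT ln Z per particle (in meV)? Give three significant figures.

Eᵢ/kT = 0, 1.2574, 1.4059, 2.1287, 3.1782.
Z = Σ gᵢe^(−Eᵢ/kT) = 3·e^(−0) + 2·e^(−1.2574) + 5·e^(−1.4059) + 5·e^(−2.1287) + 4·e^(−3.1782) = 3.0000 + 0.56878 + 1.2257 + 0.59496 + 0.16664 = 5.5561.
F = −kT ln Z = −101 × ln(5.5561) = −101 × 1.7149 = -173 meV.

-173 meV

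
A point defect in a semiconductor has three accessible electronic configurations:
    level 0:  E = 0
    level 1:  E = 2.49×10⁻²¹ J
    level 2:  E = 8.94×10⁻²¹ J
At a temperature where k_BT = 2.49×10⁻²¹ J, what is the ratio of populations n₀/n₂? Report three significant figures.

36.2

n₀/n₂ = exp[−(E₀−E₂)/kT] = exp(−(-8.94 ×10⁻²¹ J)/(2.49 ×10⁻²¹ J)) = exp(3.5904) = 36.2.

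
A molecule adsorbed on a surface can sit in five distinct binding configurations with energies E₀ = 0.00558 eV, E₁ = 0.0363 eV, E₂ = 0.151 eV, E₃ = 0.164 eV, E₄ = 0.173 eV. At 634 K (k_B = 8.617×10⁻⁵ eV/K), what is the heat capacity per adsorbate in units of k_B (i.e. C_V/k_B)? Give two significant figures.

k_BT = 8.617×10⁻⁵ × 634 K = 0.05463 eV.
Eᵢ/kT = 0.1021, 0.6645, 2.764, 3.002, 3.167.
Z = Σ e^(−Eᵢ/kT) = e^(−0.1021) + e^(−0.6645) + e^(−2.764) + e^(−3.002) + e^(−3.167) = 0.9029 + 0.5145 + 0.06304 + 0.04969 + 0.04213 = 1.572.
⟨E⟩ = 0.03096 eV, ⟨E²⟩ = 0.003016 eV².
C_V/k_B = (⟨E²⟩ − ⟨E⟩²)/(kT)² = (0.003016 − 0.0009585)/0.002984 = 0.69.

0.69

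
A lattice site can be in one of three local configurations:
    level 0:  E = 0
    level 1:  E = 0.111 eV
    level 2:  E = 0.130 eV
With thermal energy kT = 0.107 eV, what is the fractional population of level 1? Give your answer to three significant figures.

0.215

Eᵢ/kT = 0, 1.0374, 1.2150.
Z = Σ e^(−Eᵢ/kT) = e^(−0) + e^(−1.0374) + e^(−1.2150) = 1.0000 + 0.35437 + 0.29671 = 1.6511.
P₁ = e^(−E₁/kT) / Z = 0.35437/1.6511 = 0.215.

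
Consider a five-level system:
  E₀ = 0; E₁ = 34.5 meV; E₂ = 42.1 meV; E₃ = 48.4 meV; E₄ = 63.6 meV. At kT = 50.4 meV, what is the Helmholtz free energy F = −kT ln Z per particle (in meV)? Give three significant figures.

-48.2 meV

Eᵢ/kT = 0, 0.68452, 0.83532, 0.96032, 1.2619.
Z = Σ e^(−Eᵢ/kT) = e^(−0) + e^(−0.68452) + e^(−0.83532) + e^(−0.96032) + e^(−1.2619) = 1.0000 + 0.50433 + 0.43374 + 0.38277 + 0.28312 = 2.6040.
F = −kT ln Z = −50.4 × ln(2.6040) = −50.4 × 0.95705 = -48.2 meV.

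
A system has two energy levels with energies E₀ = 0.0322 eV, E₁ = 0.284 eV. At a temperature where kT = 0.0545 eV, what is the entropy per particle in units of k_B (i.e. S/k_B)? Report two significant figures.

0.055

Eᵢ/kT = 0.5908, 5.211.
Z = Σ e^(−Eᵢ/kT) = e^(−0.5908) + e^(−5.211) = 0.5539 + 0.005456 = 0.5594.
⟨E⟩ = Σ EᵢPᵢ = 0.03465 eV.
S/k_B = ln Z + ⟨E⟩/kT = ln(0.5594) + 0.03465/0.0545 = -0.5809 + 0.6358 = 0.055.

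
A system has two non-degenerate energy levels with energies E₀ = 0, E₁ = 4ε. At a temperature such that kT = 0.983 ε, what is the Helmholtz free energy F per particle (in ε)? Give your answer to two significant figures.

-0.017 ε

Eᵢ/kT = 0, 4.069.
Z = Σ e^(−Eᵢ/kT) = e^(−0) + e^(−4.069) = 1.000 + 0.01709 = 1.017.
F = −kT ln Z = −0.983 × ln(1.017) = −0.983 × 0.01686 = -0.017 ε.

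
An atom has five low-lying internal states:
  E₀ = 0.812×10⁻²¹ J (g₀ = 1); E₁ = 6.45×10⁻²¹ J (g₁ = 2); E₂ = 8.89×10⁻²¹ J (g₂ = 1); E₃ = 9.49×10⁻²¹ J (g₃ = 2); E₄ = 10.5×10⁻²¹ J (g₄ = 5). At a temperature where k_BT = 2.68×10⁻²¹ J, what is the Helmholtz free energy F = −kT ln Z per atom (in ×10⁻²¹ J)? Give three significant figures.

-0.286 ×10⁻²¹ J

Eᵢ/kT = 0.30299, 2.4067, 3.3172, 3.5410, 3.9179.
Z = Σ gᵢe^(−Eᵢ/kT) = 1·e^(−0.30299) + 2·e^(−2.4067) + 1·e^(−3.3172) + 2·e^(−3.5410) + 5·e^(−3.9179) = 0.73861 + 0.18022 + 0.036254 + 0.057969 + 0.099414 = 1.1125.
F = −kT ln Z = −2.68 × ln(1.1125) = −2.68 × 0.10661 = -0.286 ×10⁻²¹ J.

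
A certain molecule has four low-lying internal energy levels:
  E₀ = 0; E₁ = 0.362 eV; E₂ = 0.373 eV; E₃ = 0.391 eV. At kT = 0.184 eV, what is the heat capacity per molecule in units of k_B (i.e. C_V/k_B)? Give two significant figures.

Eᵢ/kT = 0, 1.967, 2.027, 2.125.
Z = Σ e^(−Eᵢ/kT) = e^(−0) + e^(−1.967) + e^(−2.027) + e^(−2.125) = 1.000 + 0.1399 + 0.1317 + 0.1194 = 1.391.
⟨E⟩ = 0.1053 eV, ⟨E²⟩ = 0.03948 eV².
C_V/k_B = (⟨E²⟩ − ⟨E⟩²)/(kT)² = (0.03948 − 0.01109)/0.03386 = 0.84.

0.84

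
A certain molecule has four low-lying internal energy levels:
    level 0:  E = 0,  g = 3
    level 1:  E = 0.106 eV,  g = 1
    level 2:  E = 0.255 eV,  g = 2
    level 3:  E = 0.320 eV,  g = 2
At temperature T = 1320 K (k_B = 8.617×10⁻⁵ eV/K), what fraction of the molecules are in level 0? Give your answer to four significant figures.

k_BT = 8.617×10⁻⁵ × 1320 K = 0.113744 eV.
Eᵢ/kT = 0, 0.931917, 2.24188, 2.81334.
Z = Σ gᵢe^(−Eᵢ/kT) = 3·e^(−0) + 1·e^(−0.931917) + 2·e^(−2.24188) + 2·e^(−2.81334) = 3.00000 + 0.393798 + 0.212517 + 0.120008 = 3.72632.
P₀ = g₀ e^(−E₀/kT) / Z = 3.00000/3.72632 = 0.8051.

0.8051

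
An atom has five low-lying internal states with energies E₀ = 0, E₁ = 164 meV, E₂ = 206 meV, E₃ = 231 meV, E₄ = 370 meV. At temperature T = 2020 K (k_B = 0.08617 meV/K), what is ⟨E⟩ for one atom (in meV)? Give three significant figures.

k_BT = 0.08617 × 2020 K = 174.06 meV.
Eᵢ/kT = 0, 0.94220, 1.1835, 1.3271, 2.1257.
Z = Σ e^(−Eᵢ/kT) = e^(−0) + e^(−0.94220) + e^(−1.1835) + e^(−1.3271) + e^(−2.1257) = 1.0000 + 0.38977 + 0.30621 + 0.26525 + 0.11935 = 2.0806.
⟨E⟩ = Σ Eᵢ e^(−Eᵢ/kT) / Z = (0·1.0000 + 164·0.38977 + 206·0.30621 + 231·0.26525 + 370·0.11935) / 2.0806 = 112 meV.

112 meV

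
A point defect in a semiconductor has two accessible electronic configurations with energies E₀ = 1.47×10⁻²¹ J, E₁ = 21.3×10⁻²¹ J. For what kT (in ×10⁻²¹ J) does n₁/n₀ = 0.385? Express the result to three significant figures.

n₁/n₀ = exp[−(E₁−E₀)/kT] = 0.385.
⇒ (E₁−E₀)/kT = ln(1/0.385) = ln(2.5974) = 0.95451.
kT = 19.83 ×10⁻²¹ J / 0.95451 = 20.8 ×10⁻²¹ J.

20.8 ×10⁻²¹ J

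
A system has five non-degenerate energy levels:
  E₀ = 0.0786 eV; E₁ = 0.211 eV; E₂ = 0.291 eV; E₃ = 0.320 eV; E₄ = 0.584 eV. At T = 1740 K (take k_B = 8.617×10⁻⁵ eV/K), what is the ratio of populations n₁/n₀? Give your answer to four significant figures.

k_BT = 8.617×10⁻⁵ × 1740 K = 0.149936 eV.
n₁/n₀ = exp[−(E₁−E₀)/kT] = exp(−(0.1324 eV)/(0.149936 eV)) = exp(-0.883043) = 0.4135.

0.4135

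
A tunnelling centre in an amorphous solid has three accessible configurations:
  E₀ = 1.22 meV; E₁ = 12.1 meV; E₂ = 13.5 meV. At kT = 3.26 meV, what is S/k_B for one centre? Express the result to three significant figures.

Eᵢ/kT = 0.37423, 3.7117, 4.1411.
Z = Σ e^(−Eᵢ/kT) = e^(−0.37423) + e^(−3.7117) + e^(−4.1411) = 0.68782 + 0.024436 + 0.015905 = 0.72816.
⟨E⟩ = Σ EᵢPᵢ = 1.8533 meV.
S/k_B = ln Z + ⟨E⟩/kT = ln(0.72816) + 1.8533/3.26 = -0.31723 + 0.56850 = 0.251.

0.251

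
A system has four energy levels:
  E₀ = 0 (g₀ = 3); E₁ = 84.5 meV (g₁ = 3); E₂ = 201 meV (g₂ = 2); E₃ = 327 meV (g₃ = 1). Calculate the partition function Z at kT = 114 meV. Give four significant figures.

Z = 4.829

Eᵢ/kT = 0, 0.741228, 1.76316, 2.86842.
Z = Σ gᵢe^(−Eᵢ/kT) = 3·e^(−0) + 3·e^(−0.741228) + 2·e^(−1.76316) + 1·e^(−2.86842) = 3.00000 + 1.42959 + 0.343004 + 0.0567886 = 4.82938.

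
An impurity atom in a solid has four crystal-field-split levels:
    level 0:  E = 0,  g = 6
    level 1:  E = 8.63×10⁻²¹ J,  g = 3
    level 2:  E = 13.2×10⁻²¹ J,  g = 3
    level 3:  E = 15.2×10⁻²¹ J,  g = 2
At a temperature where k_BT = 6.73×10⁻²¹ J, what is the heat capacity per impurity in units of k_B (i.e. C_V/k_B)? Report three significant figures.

Eᵢ/kT = 0, 1.2823, 1.9614, 2.2585.
Z = Σ gᵢe^(−Eᵢ/kT) = 6·e^(−0) + 3·e^(−1.2823) + 3·e^(−1.9614) + 2·e^(−2.2585) = 6.0000 + 0.83220 + 0.42198 + 0.20901 = 7.4632.
⟨E⟩ = 2.1343, ⟨E²⟩ = 24.627.
C_V/k_B = (⟨E²⟩ − ⟨E⟩²)/(kT)² = (24.627 − 4.5552)/45.293 = 0.443.

0.443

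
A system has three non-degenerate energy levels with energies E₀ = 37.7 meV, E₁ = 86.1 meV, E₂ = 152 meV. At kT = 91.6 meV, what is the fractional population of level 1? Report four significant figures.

0.3141

Eᵢ/kT = 0.411572, 0.939956, 1.65939.
Z = Σ e^(−Eᵢ/kT) = e^(−0.411572) + e^(−0.939956) + e^(−1.65939) = 0.662608 + 0.390645 + 0.190255 = 1.24351.
P₁ = e^(−E₁/kT) / Z = 0.390645/1.24351 = 0.3141.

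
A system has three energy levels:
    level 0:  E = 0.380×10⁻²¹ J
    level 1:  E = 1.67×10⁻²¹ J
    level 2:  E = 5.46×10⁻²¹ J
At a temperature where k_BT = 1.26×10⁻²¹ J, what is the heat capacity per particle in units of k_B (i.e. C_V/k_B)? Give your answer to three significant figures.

0.381

Eᵢ/kT = 0.30159, 1.3254, 4.3333.
Z = Σ e^(−Eᵢ/kT) = e^(−0.30159) + e^(−1.3254) + e^(−4.3333) = 0.73964 + 0.26570 + 0.013124 = 1.0185.
⟨E⟩ = 0.78197, ⟨E²⟩ = 1.2166.
C_V/k_B = (⟨E²⟩ − ⟨E⟩²)/(kT)² = (1.2166 − 0.61148)/1.5876 = 0.381.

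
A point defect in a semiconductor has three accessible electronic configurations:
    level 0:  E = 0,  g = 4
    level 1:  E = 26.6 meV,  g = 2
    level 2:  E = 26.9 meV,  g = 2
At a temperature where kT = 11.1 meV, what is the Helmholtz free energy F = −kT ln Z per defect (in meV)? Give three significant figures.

-16.3 meV

Eᵢ/kT = 0, 2.3964, 2.4234.
Z = Σ gᵢe^(−Eᵢ/kT) = 4·e^(−0) + 2·e^(−2.3964) + 2·e^(−2.4234) = 4.0000 + 0.18209 + 0.17724 = 4.3593.
F = −kT ln Z = −11.1 × ln(4.3593) = −11.1 × 1.4723 = -16.3 meV.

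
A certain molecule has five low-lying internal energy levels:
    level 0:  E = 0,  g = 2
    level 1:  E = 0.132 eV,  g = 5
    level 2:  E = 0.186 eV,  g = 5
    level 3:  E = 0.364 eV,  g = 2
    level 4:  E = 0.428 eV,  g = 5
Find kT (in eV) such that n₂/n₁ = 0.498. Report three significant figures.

n₂/n₁ = (g₂/g₁) exp[−(E₂−E₁)/kT] = 0.498.
⇒ (E₂−E₁)/kT = ln((5/5)/0.498) = ln(2.0080) = 0.69714.
kT = 0.054 eV / 0.69714 = 0.0775 eV.

0.0775 eV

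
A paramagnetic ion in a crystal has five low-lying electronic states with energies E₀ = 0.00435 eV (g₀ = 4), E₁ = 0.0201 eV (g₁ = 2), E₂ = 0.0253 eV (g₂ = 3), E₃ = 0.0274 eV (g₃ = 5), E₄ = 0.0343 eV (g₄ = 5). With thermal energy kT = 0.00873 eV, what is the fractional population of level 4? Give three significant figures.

Eᵢ/kT = 0.49828, 2.3024, 2.8981, 3.1386, 3.9290.
Z = Σ gᵢe^(−Eᵢ/kT) = 4·e^(−0.49828) + 2·e^(−2.3024) + 3·e^(−2.8981) + 5·e^(−3.1386) + 5·e^(−3.9290) = 2.4303 + 0.20004 + 0.16538 + 0.21672 + 0.098317 = 3.1108.
P₄ = g₄ e^(−E₄/kT) / Z = 0.098317/3.1108 = 0.0316.

0.0316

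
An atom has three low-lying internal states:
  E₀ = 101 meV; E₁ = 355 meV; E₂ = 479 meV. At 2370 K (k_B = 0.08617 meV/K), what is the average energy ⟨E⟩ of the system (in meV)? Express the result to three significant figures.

193 meV

k_BT = 0.08617 × 2370 K = 204.22 meV.
Eᵢ/kT = 0.49456, 1.7383, 2.3455.
Z = Σ e^(−Eᵢ/kT) = e^(−0.49456) + e^(−1.7383) + e^(−2.3455) = 0.60984 + 0.17582 + 0.095799 = 0.88146.
⟨E⟩ = Σ Eᵢ e^(−Eᵢ/kT) / Z = (101·0.60984 + 355·0.17582 + 479·0.095799) / 0.88146 = 193 meV.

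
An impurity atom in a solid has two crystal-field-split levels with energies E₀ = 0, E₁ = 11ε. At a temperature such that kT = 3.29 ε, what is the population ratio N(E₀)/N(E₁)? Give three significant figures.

28.3

n₀/n₁ = exp[−(E₀−E₁)/kT] = exp(−(-11ε)/(3.29ε)) = exp(3.3435) = 28.3.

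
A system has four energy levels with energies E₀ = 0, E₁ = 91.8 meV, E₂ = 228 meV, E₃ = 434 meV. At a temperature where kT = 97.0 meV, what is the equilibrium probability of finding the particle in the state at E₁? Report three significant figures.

0.260

Eᵢ/kT = 0, 0.94639, 2.3505, 4.4742.
Z = Σ e^(−Eᵢ/kT) = e^(−0) + e^(−0.94639) + e^(−2.3505) + e^(−4.4742) = 1.0000 + 0.38814 + 0.095321 + 0.011399 = 1.4949.
P₁ = e^(−E₁/kT) / Z = 0.38814/1.4949 = 0.260.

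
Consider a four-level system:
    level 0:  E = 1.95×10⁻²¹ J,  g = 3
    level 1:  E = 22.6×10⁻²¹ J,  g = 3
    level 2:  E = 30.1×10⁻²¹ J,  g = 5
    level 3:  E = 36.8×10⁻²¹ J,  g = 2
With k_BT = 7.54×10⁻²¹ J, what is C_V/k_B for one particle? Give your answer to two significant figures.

0.96

Eᵢ/kT = 0.2586, 2.997, 3.992, 4.881.
Z = Σ gᵢe^(−Eᵢ/kT) = 3·e^(−0.2586) + 3·e^(−2.997) + 5·e^(−3.992) + 2·e^(−4.881) = 2.316 + 0.1498 + 0.09231 + 0.01518 = 2.573.
⟨E⟩ = 4.368, ⟨E²⟩ = 73.65.
C_V/k_B = (⟨E²⟩ − ⟨E⟩²)/(kT)² = (73.65 − 19.08)/56.85 = 0.96.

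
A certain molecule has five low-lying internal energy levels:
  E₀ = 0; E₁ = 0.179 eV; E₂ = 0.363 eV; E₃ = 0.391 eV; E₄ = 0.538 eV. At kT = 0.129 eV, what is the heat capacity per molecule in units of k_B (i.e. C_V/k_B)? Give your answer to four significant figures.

Eᵢ/kT = 0, 1.38760, 2.81395, 3.03101, 4.17054.
Z = Σ e^(−Eᵢ/kT) = e^(−0) + e^(−1.38760) + e^(−2.81395) + e^(−3.03101) + e^(−4.17054) = 1.00000 + 0.249674 + 0.0599677 + 0.0482669 + 0.0154439 = 1.37335.
⟨E⟩ = 0.0681844 eV, ⟨E²⟩ = 0.0202067 eV².
C_V/k_B = (⟨E²⟩ − ⟨E⟩²)/(kT)² = (0.0202067 − 0.00464911)/0.0166410 = 0.9349.

0.9349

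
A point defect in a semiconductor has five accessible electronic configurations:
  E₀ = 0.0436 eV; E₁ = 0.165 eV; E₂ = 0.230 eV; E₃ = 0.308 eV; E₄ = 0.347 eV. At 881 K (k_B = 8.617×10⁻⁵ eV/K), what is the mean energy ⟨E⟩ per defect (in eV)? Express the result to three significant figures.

k_BT = 8.617×10⁻⁵ × 881 K = 0.075916 eV.
Eᵢ/kT = 0.57432, 2.1735, 3.0297, 4.0571, 4.5708.
Z = Σ e^(−Eᵢ/kT) = e^(−0.57432) + e^(−2.1735) + e^(−3.0297) + e^(−4.0571) + e^(−4.5708) = 0.56309 + 0.11378 + 0.048330 + 0.017299 + 0.010350 = 0.75285.
⟨E⟩ = Σ Eᵢ e^(−Eᵢ/kT) / Z = (0.0436·0.56309 + 0.165·0.11378 + 0.230·0.048330 + 0.308·0.017299 + 0.347·0.010350) / 0.75285 = 0.0842 eV.

0.0842 eV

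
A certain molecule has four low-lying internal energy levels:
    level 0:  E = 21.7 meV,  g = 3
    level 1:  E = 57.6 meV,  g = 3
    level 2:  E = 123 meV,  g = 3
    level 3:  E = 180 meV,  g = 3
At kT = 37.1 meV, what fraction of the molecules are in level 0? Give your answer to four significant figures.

0.6853

Eᵢ/kT = 0.584906, 1.55256, 3.31536, 4.85175.
Z = Σ gᵢe^(−Eᵢ/kT) = 3·e^(−0.584906) + 3·e^(−1.55256) + 3·e^(−3.31536) + 3·e^(−4.85175) = 1.67147 + 0.635116 + 0.108963 + 0.0234441 = 2.43899.
P₀ = g₀ e^(−E₀/kT) / Z = 1.67147/2.43899 = 0.6853.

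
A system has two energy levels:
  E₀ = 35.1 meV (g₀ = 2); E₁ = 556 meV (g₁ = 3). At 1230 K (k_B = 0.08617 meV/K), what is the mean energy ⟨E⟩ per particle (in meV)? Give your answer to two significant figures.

41 meV

k_BT = 0.08617 × 1230 K = 106.0 meV.
Eᵢ/kT = 0.3311, 5.245.
Z = Σ gᵢe^(−Eᵢ/kT) = 2·e^(−0.3311) + 3·e^(−5.245) = 1.436 + 0.01582 = 1.452.
⟨E⟩ = Σ Eᵢ gᵢe^(−Eᵢ/kT) / Z = (35.1·1.436 + 556·0.01582) / 1.452 = 41 meV.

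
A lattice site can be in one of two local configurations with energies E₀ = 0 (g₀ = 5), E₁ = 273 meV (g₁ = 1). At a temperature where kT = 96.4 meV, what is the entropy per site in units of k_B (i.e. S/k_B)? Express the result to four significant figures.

1.654

Eᵢ/kT = 0, 2.83195.
Z = Σ gᵢe^(−Eᵢ/kT) = 5·e^(−0) + 1·e^(−2.83195) = 5.00000 + 0.0588979 = 5.05890.
⟨E⟩ = Σ EᵢPᵢ = 3.17838 meV.
S/k_B = ln Z + ⟨E⟩/kT = ln(5.05890) + 3.17838/96.4 = 1.62115 + 0.0329707 = 1.654.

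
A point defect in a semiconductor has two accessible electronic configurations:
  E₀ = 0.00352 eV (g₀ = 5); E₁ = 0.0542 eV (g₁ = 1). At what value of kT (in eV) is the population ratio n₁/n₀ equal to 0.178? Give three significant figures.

n₁/n₀ = (g₁/g₀) exp[−(E₁−E₀)/kT] = 0.178.
⇒ (E₁−E₀)/kT = ln((1/5)/0.178) = ln(1.1236) = 0.11654.
kT = 0.05068 eV / 0.11654 = 0.435 eV.

0.435 eV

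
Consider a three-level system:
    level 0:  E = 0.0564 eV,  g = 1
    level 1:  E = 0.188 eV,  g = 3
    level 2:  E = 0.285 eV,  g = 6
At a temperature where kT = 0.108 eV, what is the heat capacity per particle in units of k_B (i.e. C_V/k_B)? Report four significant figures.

0.7447

Eᵢ/kT = 0.522222, 1.74074, 2.63889.
Z = Σ gᵢe^(−Eᵢ/kT) = 1·e^(−0.522222) + 3·e^(−1.74074) + 6·e^(−2.63889) = 0.593201 + 0.526172 + 0.428643 = 1.54802.
⟨E⟩ = 0.164429 eV, ⟨E²⟩ = 0.0357234 eV².
C_V/k_B = (⟨E²⟩ − ⟨E⟩²)/(kT)² = (0.0357234 − 0.0270369)/0.0116640 = 0.7447.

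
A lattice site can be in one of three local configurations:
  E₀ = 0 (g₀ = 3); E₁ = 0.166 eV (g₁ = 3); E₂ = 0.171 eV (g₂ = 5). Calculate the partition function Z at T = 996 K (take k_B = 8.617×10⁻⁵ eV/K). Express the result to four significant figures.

k_BT = 8.617×10⁻⁵ × 996 K = 0.0858253 eV.
Eᵢ/kT = 0, 1.93416, 1.99242.
Z = Σ gᵢe^(−Eᵢ/kT) = 3·e^(−0) + 3·e^(−1.93416) + 5·e^(−1.99242) = 3.00000 + 0.433637 + 0.681825 = 4.11546.

Z = 4.115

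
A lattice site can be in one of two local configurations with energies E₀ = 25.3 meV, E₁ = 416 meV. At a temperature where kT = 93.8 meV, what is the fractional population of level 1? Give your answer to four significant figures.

Eᵢ/kT = 0.269723, 4.43497.
Z = Σ e^(−Eᵢ/kT) = e^(−0.269723) + e^(−4.43497) = 0.763591 + 0.0118554 = 0.775446.
P₁ = e^(−E₁/kT) / Z = 0.0118554/0.775446 = 0.01529.

0.01529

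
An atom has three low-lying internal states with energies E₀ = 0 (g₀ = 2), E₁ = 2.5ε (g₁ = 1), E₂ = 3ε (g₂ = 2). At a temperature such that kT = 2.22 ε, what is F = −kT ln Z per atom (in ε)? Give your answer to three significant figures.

-2.32 ε

Eᵢ/kT = 0, 1.1261, 1.3514.
Z = Σ gᵢe^(−Eᵢ/kT) = 2·e^(−0) + 1·e^(−1.1261) + 2·e^(−1.3514) = 2.0000 + 0.32430 + 0.51776 = 2.8421.
F = −kT ln Z = −2.22 × ln(2.8421) = −2.22 × 1.0445 = -2.32 ε.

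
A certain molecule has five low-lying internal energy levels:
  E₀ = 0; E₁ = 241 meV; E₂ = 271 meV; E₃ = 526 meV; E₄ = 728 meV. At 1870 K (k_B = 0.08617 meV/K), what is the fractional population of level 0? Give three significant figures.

k_BT = 0.08617 × 1870 K = 161.14 meV.
Eᵢ/kT = 0, 1.4956, 1.6818, 3.2642, 4.5178.
Z = Σ e^(−Eᵢ/kT) = e^(−0) + e^(−1.4956) + e^(−1.6818) + e^(−3.2642) + e^(−4.5178) = 1.0000 + 0.22411 + 0.18604 + 0.038228 + 0.010913 = 1.4593.
P₀ = e^(−E₀/kT) / Z = 1.0000/1.4593 = 0.685.

0.685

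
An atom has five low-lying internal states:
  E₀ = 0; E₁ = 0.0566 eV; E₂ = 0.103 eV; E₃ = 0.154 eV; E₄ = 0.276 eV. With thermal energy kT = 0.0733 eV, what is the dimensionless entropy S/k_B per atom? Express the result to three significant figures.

1.18

Eᵢ/kT = 0, 0.77217, 1.4052, 2.1010, 3.7653.
Z = Σ e^(−Eᵢ/kT) = e^(−0) + e^(−0.77217) + e^(−1.4052) + e^(−2.1010) + e^(−3.7653) = 1.0000 + 0.46201 + 0.24532 + 0.12233 + 0.023161 = 1.8528.
⟨E⟩ = Σ EᵢPᵢ = 0.041369 eV.
S/k_B = ln Z + ⟨E⟩/kT = ln(1.8528) + 0.041369/0.0733 = 0.61670 + 0.56438 = 1.18.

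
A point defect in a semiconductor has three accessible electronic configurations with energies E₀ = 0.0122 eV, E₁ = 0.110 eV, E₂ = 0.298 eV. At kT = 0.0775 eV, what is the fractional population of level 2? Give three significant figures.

0.0191

Eᵢ/kT = 0.15742, 1.4194, 3.8452.
Z = Σ e^(−Eᵢ/kT) = e^(−0.15742) + e^(−1.4194) + e^(−3.8452) = 0.85435 + 0.24186 + 0.021382 = 1.1176.
P₂ = e^(−E₂/kT) / Z = 0.021382/1.1176 = 0.0191.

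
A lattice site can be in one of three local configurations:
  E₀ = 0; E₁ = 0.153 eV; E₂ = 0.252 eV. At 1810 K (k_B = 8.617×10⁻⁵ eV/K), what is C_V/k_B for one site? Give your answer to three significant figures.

0.367

k_BT = 8.617×10⁻⁵ × 1810 K = 0.15597 eV.
Eᵢ/kT = 0, 0.98096, 1.6157.
Z = Σ e^(−Eᵢ/kT) = e^(−0) + e^(−0.98096) + e^(−1.6157) = 1.0000 + 0.37495 + 0.19875 = 1.5737.
⟨E⟩ = 0.068280 eV, ⟨E²⟩ = 0.013598 eV².
C_V/k_B = (⟨E²⟩ − ⟨E⟩²)/(kT)² = (0.013598 − 0.0046622)/0.024327 = 0.367.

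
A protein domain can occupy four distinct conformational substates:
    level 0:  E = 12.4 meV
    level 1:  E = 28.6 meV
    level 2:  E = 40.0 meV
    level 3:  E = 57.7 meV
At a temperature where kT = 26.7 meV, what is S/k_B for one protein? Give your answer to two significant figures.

Eᵢ/kT = 0.4644, 1.071, 1.498, 2.161.
Z = Σ e^(−Eᵢ/kT) = e^(−0.4644) + e^(−1.071) + e^(−1.498) + e^(−2.161) = 0.6285 + 0.3427 + 0.2236 + 0.1152 = 1.310.
⟨E⟩ = Σ EᵢPᵢ = 25.33 meV.
S/k_B = ln Z + ⟨E⟩/kT = ln(1.310) + 25.33/26.7 = 0.2700 + 0.9487 = 1.2.

1.2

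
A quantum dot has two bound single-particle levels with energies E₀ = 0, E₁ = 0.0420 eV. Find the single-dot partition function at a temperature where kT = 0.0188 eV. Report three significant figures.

Z = 1.11

Eᵢ/kT = 0, 2.2340.
Z = Σ e^(−Eᵢ/kT) = e^(−0) + e^(−2.2340) = 1.0000 + 0.10710 = 1.1071.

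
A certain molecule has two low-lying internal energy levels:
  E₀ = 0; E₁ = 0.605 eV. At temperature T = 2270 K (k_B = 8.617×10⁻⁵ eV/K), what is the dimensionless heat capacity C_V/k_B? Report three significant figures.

0.397

k_BT = 8.617×10⁻⁵ × 2270 K = 0.19561 eV.
Eᵢ/kT = 0, 3.0929.
Z = Σ e^(−Eᵢ/kT) = e^(−0) + e^(−3.0929) = 1.0000 + 0.045370 = 1.0454.
⟨E⟩ = 0.026257 eV, ⟨E²⟩ = 0.015885 eV².
C_V/k_B = (⟨E²⟩ − ⟨E⟩²)/(kT)² = (0.015885 − 0.00068943)/0.038263 = 0.397.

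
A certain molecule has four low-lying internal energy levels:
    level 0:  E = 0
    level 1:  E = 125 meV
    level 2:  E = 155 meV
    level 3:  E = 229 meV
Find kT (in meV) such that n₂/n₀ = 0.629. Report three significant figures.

334 meV

n₂/n₀ = exp[−(E₂−E₀)/kT] = 0.629.
⇒ (E₂−E₀)/kT = ln(1/0.629) = ln(1.5898) = 0.46361.
kT = 155 meV / 0.46361 = 334 meV.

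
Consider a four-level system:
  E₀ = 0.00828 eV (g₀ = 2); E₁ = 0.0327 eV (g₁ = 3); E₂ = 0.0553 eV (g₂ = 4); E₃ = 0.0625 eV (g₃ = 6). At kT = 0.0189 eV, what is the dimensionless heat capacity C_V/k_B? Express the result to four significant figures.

Eᵢ/kT = 0.438095, 1.73016, 2.92593, 3.30688.
Z = Σ gᵢe^(−Eᵢ/kT) = 2·e^(−0.438095) + 3·e^(−1.73016) + 4·e^(−2.92593) + 6·e^(−3.30688) = 1.29053 + 0.531768 + 0.214459 + 0.219782 = 2.25654.
⟨E⟩ = 0.0237844 eV, ⟨E²⟩ = 0.000962291 eV².
C_V/k_B = (⟨E²⟩ − ⟨E⟩²)/(kT)² = (0.000962291 − 0.000565698)/0.000357210 = 1.110.

1.110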